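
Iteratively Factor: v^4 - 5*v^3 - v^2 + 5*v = (v + 1)*(v^3 - 6*v^2 + 5*v) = (v - 1)*(v + 1)*(v^2 - 5*v) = v*(v - 1)*(v + 1)*(v - 5)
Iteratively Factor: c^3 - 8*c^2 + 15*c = (c)*(c^2 - 8*c + 15) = c*(c - 5)*(c - 3)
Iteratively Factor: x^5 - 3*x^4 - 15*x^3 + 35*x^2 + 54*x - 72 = (x - 4)*(x^4 + x^3 - 11*x^2 - 9*x + 18) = (x - 4)*(x + 3)*(x^3 - 2*x^2 - 5*x + 6) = (x - 4)*(x - 1)*(x + 3)*(x^2 - x - 6) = (x - 4)*(x - 1)*(x + 2)*(x + 3)*(x - 3)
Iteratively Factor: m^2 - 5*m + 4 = (m - 4)*(m - 1)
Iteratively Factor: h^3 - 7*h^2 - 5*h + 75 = (h - 5)*(h^2 - 2*h - 15) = (h - 5)^2*(h + 3)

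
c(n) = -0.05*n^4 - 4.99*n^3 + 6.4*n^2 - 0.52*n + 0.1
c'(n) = -0.2*n^3 - 14.97*n^2 + 12.8*n - 0.52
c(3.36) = -125.05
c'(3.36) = -134.10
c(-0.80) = 7.15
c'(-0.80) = -20.24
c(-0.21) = 0.54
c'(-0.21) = -3.87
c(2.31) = -29.88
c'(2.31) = -53.30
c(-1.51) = 32.40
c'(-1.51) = -53.29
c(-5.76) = 1114.00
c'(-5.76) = -532.70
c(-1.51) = 32.40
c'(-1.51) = -53.29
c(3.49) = -143.30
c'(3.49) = -146.69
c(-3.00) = 189.94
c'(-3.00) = -168.25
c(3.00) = -82.64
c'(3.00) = -102.25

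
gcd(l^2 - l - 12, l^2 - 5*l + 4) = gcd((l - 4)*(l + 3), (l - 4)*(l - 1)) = l - 4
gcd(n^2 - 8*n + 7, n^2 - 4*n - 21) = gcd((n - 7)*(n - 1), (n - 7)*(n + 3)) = n - 7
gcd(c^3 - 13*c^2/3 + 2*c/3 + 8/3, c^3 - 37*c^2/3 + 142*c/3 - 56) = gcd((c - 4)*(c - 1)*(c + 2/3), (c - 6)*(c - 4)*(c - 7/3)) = c - 4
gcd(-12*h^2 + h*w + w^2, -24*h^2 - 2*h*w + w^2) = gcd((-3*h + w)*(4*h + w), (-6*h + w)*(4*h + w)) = 4*h + w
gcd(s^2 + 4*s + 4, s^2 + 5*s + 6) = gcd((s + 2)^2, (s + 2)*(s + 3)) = s + 2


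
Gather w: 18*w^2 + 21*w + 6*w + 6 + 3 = 18*w^2 + 27*w + 9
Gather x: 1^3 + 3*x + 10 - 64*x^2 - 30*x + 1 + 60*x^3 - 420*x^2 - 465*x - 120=60*x^3 - 484*x^2 - 492*x - 108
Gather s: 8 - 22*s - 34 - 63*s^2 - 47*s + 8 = -63*s^2 - 69*s - 18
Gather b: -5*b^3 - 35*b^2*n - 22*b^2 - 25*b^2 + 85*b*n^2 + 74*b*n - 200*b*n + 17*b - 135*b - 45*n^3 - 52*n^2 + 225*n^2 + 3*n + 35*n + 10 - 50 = -5*b^3 + b^2*(-35*n - 47) + b*(85*n^2 - 126*n - 118) - 45*n^3 + 173*n^2 + 38*n - 40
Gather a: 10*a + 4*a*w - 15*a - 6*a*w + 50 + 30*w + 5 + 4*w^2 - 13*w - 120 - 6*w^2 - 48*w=a*(-2*w - 5) - 2*w^2 - 31*w - 65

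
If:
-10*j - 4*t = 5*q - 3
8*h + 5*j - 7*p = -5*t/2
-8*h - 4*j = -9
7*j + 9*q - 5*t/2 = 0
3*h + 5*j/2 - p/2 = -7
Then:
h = 66149/12288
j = -52325/6144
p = 11419/3072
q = 29065/3072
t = 31379/3072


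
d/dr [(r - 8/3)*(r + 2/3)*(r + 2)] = 3*r^2 - 52/9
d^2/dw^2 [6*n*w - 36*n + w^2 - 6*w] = 2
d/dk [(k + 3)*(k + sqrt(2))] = 2*k + sqrt(2) + 3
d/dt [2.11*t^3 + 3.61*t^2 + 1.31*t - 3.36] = 6.33*t^2 + 7.22*t + 1.31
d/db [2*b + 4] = 2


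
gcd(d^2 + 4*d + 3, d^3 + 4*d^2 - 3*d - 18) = d + 3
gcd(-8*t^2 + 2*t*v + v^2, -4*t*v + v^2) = 1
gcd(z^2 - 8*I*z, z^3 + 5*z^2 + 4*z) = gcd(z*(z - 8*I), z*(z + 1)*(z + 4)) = z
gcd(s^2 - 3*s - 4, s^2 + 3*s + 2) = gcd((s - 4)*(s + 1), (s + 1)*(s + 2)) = s + 1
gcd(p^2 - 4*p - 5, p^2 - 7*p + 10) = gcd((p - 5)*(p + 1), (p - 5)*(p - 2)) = p - 5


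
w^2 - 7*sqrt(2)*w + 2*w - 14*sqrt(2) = (w + 2)*(w - 7*sqrt(2))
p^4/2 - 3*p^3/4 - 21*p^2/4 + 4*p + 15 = (p/2 + 1)*(p - 3)*(p - 5/2)*(p + 2)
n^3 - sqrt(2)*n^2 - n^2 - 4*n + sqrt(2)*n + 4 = (n - 1)*(n - 2*sqrt(2))*(n + sqrt(2))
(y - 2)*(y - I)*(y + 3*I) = y^3 - 2*y^2 + 2*I*y^2 + 3*y - 4*I*y - 6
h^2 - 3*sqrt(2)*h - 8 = (h - 4*sqrt(2))*(h + sqrt(2))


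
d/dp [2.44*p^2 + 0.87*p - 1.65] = 4.88*p + 0.87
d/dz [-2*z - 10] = -2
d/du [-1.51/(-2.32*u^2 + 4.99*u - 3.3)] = (7.5349 - 7.0064*u)/(2.32*u^2 - 4.99*u + 3.3)^2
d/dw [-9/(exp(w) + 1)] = 9/(4*cosh(w/2)^2)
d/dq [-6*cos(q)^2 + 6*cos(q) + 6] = -6*sin(q) + 6*sin(2*q)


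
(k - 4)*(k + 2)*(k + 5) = k^3 + 3*k^2 - 18*k - 40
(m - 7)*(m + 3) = m^2 - 4*m - 21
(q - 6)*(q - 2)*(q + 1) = q^3 - 7*q^2 + 4*q + 12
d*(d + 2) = d^2 + 2*d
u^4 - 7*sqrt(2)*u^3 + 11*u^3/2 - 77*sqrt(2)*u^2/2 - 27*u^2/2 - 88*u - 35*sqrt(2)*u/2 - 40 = (u + 1/2)*(u + 5)*(u - 8*sqrt(2))*(u + sqrt(2))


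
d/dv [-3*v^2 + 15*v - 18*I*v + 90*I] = -6*v + 15 - 18*I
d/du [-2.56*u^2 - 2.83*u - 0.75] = -5.12*u - 2.83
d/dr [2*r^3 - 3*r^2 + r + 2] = 6*r^2 - 6*r + 1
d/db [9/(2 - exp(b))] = 9*exp(b)/(exp(b) - 2)^2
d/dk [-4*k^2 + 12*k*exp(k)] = 12*k*exp(k) - 8*k + 12*exp(k)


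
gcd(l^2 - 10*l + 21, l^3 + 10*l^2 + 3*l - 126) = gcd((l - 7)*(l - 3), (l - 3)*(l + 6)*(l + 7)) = l - 3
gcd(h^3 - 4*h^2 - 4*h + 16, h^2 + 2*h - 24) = h - 4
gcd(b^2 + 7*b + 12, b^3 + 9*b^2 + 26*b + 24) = b^2 + 7*b + 12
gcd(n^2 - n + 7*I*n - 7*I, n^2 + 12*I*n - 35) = n + 7*I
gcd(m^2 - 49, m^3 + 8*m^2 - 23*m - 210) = m + 7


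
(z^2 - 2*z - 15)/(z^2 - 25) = (z + 3)/(z + 5)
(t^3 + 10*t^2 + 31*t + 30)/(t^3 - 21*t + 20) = (t^2 + 5*t + 6)/(t^2 - 5*t + 4)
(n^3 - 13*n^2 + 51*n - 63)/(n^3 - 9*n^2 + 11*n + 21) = (n - 3)/(n + 1)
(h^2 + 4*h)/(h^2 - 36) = h*(h + 4)/(h^2 - 36)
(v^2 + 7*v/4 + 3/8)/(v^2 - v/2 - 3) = (v + 1/4)/(v - 2)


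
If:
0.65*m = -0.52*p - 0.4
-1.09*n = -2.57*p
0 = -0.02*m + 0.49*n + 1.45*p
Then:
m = -0.61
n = -0.01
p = -0.00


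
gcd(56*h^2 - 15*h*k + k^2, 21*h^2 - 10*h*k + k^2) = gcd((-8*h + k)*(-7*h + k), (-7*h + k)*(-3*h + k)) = 7*h - k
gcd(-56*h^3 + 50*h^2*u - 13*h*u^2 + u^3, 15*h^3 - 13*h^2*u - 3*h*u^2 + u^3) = 1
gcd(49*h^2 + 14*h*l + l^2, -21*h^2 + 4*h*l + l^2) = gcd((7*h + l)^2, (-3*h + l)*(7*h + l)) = 7*h + l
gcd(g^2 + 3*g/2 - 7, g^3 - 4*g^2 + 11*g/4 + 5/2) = g - 2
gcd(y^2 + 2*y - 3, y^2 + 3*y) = y + 3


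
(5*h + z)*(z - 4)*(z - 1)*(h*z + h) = 5*h^2*z^3 - 20*h^2*z^2 - 5*h^2*z + 20*h^2 + h*z^4 - 4*h*z^3 - h*z^2 + 4*h*z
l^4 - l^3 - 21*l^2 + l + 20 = (l - 5)*(l - 1)*(l + 1)*(l + 4)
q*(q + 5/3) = q^2 + 5*q/3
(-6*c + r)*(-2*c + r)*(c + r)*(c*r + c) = 12*c^4*r + 12*c^4 + 4*c^3*r^2 + 4*c^3*r - 7*c^2*r^3 - 7*c^2*r^2 + c*r^4 + c*r^3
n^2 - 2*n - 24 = (n - 6)*(n + 4)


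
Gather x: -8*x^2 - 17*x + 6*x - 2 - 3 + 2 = -8*x^2 - 11*x - 3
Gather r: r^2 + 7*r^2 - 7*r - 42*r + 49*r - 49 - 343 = 8*r^2 - 392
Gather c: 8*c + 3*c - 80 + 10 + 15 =11*c - 55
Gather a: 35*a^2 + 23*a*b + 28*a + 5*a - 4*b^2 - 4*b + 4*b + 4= 35*a^2 + a*(23*b + 33) - 4*b^2 + 4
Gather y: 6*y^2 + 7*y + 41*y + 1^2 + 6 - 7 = 6*y^2 + 48*y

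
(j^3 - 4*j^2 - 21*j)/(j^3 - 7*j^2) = (j + 3)/j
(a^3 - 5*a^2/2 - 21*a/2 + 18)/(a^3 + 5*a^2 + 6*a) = (a^2 - 11*a/2 + 6)/(a*(a + 2))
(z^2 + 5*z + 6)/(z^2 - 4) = (z + 3)/(z - 2)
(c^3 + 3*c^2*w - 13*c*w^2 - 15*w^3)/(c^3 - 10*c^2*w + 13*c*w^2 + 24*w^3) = (-c - 5*w)/(-c + 8*w)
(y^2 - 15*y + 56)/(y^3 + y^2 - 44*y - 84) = (y - 8)/(y^2 + 8*y + 12)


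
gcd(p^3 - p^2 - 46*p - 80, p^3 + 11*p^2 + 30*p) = p + 5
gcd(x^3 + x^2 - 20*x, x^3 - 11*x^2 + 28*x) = x^2 - 4*x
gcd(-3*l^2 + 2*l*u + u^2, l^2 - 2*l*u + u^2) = -l + u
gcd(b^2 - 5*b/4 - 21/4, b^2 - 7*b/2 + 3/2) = b - 3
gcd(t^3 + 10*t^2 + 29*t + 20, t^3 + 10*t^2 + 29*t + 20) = t^3 + 10*t^2 + 29*t + 20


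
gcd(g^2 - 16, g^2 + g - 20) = g - 4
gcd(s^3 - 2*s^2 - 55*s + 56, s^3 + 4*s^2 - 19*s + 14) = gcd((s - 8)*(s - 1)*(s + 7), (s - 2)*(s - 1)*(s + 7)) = s^2 + 6*s - 7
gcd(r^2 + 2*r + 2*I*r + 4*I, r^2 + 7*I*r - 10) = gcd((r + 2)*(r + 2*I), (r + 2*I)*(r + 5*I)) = r + 2*I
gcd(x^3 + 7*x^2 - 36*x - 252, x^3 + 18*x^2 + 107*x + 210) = x^2 + 13*x + 42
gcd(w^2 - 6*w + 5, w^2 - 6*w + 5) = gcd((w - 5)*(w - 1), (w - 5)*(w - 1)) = w^2 - 6*w + 5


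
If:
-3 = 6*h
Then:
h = -1/2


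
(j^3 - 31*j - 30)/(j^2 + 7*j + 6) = (j^2 - j - 30)/(j + 6)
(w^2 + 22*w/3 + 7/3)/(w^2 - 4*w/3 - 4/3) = (3*w^2 + 22*w + 7)/(3*w^2 - 4*w - 4)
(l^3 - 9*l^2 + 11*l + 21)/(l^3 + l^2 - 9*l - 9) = (l - 7)/(l + 3)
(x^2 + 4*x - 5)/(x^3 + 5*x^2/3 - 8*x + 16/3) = 3*(x + 5)/(3*x^2 + 8*x - 16)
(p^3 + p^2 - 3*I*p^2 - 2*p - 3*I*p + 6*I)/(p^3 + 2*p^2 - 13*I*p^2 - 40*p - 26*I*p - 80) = (p^2 - p*(1 + 3*I) + 3*I)/(p^2 - 13*I*p - 40)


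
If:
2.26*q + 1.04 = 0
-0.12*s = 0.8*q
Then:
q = -0.46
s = 3.07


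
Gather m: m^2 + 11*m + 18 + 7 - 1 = m^2 + 11*m + 24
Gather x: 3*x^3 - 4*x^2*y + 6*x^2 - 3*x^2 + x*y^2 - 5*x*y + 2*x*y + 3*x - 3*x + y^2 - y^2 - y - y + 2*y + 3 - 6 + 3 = 3*x^3 + x^2*(3 - 4*y) + x*(y^2 - 3*y)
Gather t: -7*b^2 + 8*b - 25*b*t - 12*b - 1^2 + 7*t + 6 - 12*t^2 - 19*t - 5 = -7*b^2 - 4*b - 12*t^2 + t*(-25*b - 12)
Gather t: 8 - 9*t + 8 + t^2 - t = t^2 - 10*t + 16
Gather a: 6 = 6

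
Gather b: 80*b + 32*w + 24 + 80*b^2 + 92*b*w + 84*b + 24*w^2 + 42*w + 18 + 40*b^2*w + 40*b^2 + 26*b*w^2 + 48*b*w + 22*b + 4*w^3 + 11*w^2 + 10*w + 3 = b^2*(40*w + 120) + b*(26*w^2 + 140*w + 186) + 4*w^3 + 35*w^2 + 84*w + 45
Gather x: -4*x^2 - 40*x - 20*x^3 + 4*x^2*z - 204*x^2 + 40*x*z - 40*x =-20*x^3 + x^2*(4*z - 208) + x*(40*z - 80)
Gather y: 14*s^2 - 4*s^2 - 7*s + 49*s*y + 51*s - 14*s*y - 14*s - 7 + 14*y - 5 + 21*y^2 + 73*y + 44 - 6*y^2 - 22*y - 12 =10*s^2 + 30*s + 15*y^2 + y*(35*s + 65) + 20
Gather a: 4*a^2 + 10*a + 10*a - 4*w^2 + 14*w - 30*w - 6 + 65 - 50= 4*a^2 + 20*a - 4*w^2 - 16*w + 9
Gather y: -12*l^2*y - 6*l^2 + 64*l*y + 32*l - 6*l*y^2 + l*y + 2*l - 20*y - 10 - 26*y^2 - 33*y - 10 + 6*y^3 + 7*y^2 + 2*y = -6*l^2 + 34*l + 6*y^3 + y^2*(-6*l - 19) + y*(-12*l^2 + 65*l - 51) - 20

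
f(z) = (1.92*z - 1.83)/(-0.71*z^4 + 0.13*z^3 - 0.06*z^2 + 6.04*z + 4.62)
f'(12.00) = 0.00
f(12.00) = -0.00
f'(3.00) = 0.20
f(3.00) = -0.12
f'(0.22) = 0.56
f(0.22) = -0.24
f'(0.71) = 0.25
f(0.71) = -0.05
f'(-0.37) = 3.69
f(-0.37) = -1.08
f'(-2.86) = 0.11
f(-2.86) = 0.11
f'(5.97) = 0.01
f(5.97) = -0.01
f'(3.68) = 0.05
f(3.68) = -0.05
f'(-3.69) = 0.04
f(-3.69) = 0.06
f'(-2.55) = 0.16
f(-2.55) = 0.16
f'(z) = (1.92*z - 1.83)*(2.84*z^3 - 0.39*z^2 + 0.12*z - 6.04)/(-0.71*z^4 + 0.13*z^3 - 0.06*z^2 + 6.04*z + 4.62)^2 + 1.92/(-0.71*z^4 + 0.13*z^3 - 0.06*z^2 + 6.04*z + 4.62) = (4.0896*z^4 - 5.6964*z^3 + 0.8289*z^2 - 0.2196*z + 19.9236)/(0.5041*z^8 - 0.1846*z^7 + 0.1021*z^6 - 8.5924*z^5 - 4.9864*z^4 + 0.4764*z^3 + 35.9272*z^2 + 55.8096*z + 21.3444)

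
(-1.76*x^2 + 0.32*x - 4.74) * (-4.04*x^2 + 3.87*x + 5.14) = 7.1104*x^4 - 8.104*x^3 + 11.3416*x^2 - 16.699*x - 24.3636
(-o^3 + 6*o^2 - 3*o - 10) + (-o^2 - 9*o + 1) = -o^3 + 5*o^2 - 12*o - 9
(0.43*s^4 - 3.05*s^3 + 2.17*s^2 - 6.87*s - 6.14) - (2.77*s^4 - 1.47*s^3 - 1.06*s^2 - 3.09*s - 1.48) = -2.34*s^4 - 1.58*s^3 + 3.23*s^2 - 3.78*s - 4.66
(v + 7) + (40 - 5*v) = 47 - 4*v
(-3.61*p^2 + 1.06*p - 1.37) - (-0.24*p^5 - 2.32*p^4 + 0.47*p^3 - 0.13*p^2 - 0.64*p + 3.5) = 0.24*p^5 + 2.32*p^4 - 0.47*p^3 - 3.48*p^2 + 1.7*p - 4.87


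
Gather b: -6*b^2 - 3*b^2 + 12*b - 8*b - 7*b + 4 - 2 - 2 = -9*b^2 - 3*b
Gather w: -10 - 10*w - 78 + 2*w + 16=-8*w - 72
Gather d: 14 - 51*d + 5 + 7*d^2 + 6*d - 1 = 7*d^2 - 45*d + 18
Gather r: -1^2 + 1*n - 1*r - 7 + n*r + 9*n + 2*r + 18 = 10*n + r*(n + 1) + 10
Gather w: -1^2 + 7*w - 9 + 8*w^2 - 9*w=8*w^2 - 2*w - 10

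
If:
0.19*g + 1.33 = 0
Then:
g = -7.00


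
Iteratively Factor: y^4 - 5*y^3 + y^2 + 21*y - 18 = (y + 2)*(y^3 - 7*y^2 + 15*y - 9) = (y - 3)*(y + 2)*(y^2 - 4*y + 3) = (y - 3)*(y - 1)*(y + 2)*(y - 3)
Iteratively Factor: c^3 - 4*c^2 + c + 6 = (c + 1)*(c^2 - 5*c + 6) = (c - 3)*(c + 1)*(c - 2)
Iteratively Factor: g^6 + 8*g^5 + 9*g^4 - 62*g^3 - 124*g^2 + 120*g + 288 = (g + 4)*(g^5 + 4*g^4 - 7*g^3 - 34*g^2 + 12*g + 72) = (g + 3)*(g + 4)*(g^4 + g^3 - 10*g^2 - 4*g + 24) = (g + 2)*(g + 3)*(g + 4)*(g^3 - g^2 - 8*g + 12) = (g - 2)*(g + 2)*(g + 3)*(g + 4)*(g^2 + g - 6) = (g - 2)^2*(g + 2)*(g + 3)*(g + 4)*(g + 3)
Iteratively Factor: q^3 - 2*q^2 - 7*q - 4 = (q - 4)*(q^2 + 2*q + 1) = (q - 4)*(q + 1)*(q + 1)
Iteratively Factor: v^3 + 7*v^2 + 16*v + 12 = (v + 3)*(v^2 + 4*v + 4) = (v + 2)*(v + 3)*(v + 2)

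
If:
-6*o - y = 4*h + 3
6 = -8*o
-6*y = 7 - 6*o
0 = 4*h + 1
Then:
No Solution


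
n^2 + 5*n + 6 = (n + 2)*(n + 3)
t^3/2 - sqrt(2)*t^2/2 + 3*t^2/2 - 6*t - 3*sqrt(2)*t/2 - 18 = (t/2 + sqrt(2))*(t + 3)*(t - 3*sqrt(2))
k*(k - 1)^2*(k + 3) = k^4 + k^3 - 5*k^2 + 3*k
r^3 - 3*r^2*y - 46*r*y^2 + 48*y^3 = (r - 8*y)*(r - y)*(r + 6*y)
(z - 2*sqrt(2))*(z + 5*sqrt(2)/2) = z^2 + sqrt(2)*z/2 - 10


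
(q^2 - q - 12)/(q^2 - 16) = (q + 3)/(q + 4)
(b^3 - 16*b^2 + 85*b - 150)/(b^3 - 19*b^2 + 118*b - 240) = (b - 5)/(b - 8)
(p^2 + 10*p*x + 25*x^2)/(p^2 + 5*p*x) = (p + 5*x)/p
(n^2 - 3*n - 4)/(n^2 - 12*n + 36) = (n^2 - 3*n - 4)/(n^2 - 12*n + 36)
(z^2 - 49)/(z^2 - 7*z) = (z + 7)/z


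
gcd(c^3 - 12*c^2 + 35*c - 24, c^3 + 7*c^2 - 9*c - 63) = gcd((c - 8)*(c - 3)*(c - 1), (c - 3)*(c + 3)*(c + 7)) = c - 3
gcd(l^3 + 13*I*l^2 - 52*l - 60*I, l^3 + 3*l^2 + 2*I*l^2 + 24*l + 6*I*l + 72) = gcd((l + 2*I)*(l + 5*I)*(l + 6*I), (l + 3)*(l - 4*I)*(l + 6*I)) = l + 6*I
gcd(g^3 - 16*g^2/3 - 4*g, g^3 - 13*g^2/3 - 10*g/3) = g^2 + 2*g/3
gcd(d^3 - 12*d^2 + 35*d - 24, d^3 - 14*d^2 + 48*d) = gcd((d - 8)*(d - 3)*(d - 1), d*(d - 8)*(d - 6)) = d - 8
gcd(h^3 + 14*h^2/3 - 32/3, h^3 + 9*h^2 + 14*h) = h + 2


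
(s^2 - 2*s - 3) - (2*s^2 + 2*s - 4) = -s^2 - 4*s + 1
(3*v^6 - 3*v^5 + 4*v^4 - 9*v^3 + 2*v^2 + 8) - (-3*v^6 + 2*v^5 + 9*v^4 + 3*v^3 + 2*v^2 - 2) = 6*v^6 - 5*v^5 - 5*v^4 - 12*v^3 + 10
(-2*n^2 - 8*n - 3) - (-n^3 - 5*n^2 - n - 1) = n^3 + 3*n^2 - 7*n - 2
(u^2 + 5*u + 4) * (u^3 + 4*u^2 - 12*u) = u^5 + 9*u^4 + 12*u^3 - 44*u^2 - 48*u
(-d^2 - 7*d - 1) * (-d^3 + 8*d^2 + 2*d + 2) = d^5 - d^4 - 57*d^3 - 24*d^2 - 16*d - 2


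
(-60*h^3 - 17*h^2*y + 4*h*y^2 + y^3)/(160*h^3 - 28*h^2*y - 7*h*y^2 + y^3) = (3*h + y)/(-8*h + y)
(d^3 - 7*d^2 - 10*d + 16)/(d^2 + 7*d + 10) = (d^2 - 9*d + 8)/(d + 5)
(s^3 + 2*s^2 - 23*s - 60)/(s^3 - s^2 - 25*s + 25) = (s^2 + 7*s + 12)/(s^2 + 4*s - 5)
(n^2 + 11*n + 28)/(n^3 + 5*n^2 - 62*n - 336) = (n + 4)/(n^2 - 2*n - 48)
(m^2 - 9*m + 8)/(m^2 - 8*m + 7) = (m - 8)/(m - 7)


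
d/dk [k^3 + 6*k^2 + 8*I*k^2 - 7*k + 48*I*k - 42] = 3*k^2 + k*(12 + 16*I) - 7 + 48*I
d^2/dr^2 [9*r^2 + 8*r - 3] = 18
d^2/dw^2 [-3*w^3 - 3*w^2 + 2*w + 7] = -18*w - 6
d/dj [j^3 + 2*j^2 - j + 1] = 3*j^2 + 4*j - 1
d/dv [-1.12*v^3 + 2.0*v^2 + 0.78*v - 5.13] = -3.36*v^2 + 4.0*v + 0.78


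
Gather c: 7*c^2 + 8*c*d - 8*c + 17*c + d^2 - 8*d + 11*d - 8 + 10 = 7*c^2 + c*(8*d + 9) + d^2 + 3*d + 2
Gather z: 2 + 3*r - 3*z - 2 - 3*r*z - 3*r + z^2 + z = z^2 + z*(-3*r - 2)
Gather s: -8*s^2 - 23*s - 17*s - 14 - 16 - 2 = -8*s^2 - 40*s - 32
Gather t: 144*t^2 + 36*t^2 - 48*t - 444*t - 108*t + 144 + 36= 180*t^2 - 600*t + 180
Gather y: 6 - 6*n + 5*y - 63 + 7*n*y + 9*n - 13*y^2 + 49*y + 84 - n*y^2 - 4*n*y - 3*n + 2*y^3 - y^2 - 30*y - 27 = 2*y^3 + y^2*(-n - 14) + y*(3*n + 24)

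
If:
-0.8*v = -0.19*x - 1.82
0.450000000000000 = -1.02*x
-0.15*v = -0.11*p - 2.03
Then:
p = -15.50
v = 2.17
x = -0.44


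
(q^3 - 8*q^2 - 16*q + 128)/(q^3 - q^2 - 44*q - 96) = (q - 4)/(q + 3)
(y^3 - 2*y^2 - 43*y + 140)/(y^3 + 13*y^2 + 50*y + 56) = (y^2 - 9*y + 20)/(y^2 + 6*y + 8)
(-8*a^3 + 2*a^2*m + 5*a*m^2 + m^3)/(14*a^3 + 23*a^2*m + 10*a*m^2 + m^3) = (-4*a^2 + 3*a*m + m^2)/(7*a^2 + 8*a*m + m^2)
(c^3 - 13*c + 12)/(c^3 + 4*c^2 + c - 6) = (c^2 + c - 12)/(c^2 + 5*c + 6)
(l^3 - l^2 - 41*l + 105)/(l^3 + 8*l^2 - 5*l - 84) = (l - 5)/(l + 4)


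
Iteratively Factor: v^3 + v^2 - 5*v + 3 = (v + 3)*(v^2 - 2*v + 1) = (v - 1)*(v + 3)*(v - 1)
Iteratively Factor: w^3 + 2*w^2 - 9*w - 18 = (w - 3)*(w^2 + 5*w + 6) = (w - 3)*(w + 2)*(w + 3)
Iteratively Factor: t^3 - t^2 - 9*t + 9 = (t - 3)*(t^2 + 2*t - 3) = (t - 3)*(t + 3)*(t - 1)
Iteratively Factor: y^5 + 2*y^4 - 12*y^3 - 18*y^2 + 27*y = (y + 3)*(y^4 - y^3 - 9*y^2 + 9*y) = y*(y + 3)*(y^3 - y^2 - 9*y + 9) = y*(y - 3)*(y + 3)*(y^2 + 2*y - 3) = y*(y - 3)*(y - 1)*(y + 3)*(y + 3)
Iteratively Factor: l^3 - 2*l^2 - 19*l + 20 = (l - 1)*(l^2 - l - 20) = (l - 1)*(l + 4)*(l - 5)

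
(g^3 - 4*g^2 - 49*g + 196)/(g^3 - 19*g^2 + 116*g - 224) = (g + 7)/(g - 8)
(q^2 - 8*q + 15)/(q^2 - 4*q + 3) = (q - 5)/(q - 1)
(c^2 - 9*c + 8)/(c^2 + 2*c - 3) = (c - 8)/(c + 3)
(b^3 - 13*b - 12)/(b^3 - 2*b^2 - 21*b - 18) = (b - 4)/(b - 6)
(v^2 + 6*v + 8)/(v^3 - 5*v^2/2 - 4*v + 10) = 2*(v + 4)/(2*v^2 - 9*v + 10)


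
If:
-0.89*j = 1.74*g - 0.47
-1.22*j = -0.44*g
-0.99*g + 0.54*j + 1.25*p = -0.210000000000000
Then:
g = 0.23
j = 0.08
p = -0.02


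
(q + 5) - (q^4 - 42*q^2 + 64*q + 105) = -q^4 + 42*q^2 - 63*q - 100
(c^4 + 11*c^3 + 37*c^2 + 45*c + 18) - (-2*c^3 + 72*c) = c^4 + 13*c^3 + 37*c^2 - 27*c + 18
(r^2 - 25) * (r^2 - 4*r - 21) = r^4 - 4*r^3 - 46*r^2 + 100*r + 525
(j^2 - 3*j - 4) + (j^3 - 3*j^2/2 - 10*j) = j^3 - j^2/2 - 13*j - 4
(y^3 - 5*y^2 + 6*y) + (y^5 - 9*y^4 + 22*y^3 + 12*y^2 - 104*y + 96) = y^5 - 9*y^4 + 23*y^3 + 7*y^2 - 98*y + 96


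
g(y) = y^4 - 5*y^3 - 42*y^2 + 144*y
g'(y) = 4*y^3 - 15*y^2 - 84*y + 144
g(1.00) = 98.00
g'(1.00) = 49.00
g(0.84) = 88.86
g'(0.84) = 65.23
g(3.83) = -130.31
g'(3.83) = -173.03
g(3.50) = -74.81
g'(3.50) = -162.25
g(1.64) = 108.38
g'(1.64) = -16.46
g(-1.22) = -226.90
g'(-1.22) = 216.89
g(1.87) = 101.94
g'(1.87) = -39.38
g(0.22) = 29.60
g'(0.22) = 124.84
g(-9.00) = 5508.00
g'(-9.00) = -3231.00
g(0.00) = 0.00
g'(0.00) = 144.00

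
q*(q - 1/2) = q^2 - q/2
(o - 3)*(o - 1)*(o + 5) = o^3 + o^2 - 17*o + 15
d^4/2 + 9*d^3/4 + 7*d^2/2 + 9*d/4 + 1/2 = (d/2 + 1/2)*(d + 1/2)*(d + 1)*(d + 2)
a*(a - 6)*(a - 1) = a^3 - 7*a^2 + 6*a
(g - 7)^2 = g^2 - 14*g + 49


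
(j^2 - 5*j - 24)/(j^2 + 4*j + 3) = (j - 8)/(j + 1)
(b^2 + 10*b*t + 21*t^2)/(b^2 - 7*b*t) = (b^2 + 10*b*t + 21*t^2)/(b*(b - 7*t))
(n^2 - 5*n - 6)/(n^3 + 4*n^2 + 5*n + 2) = (n - 6)/(n^2 + 3*n + 2)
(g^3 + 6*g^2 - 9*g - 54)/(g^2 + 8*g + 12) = (g^2 - 9)/(g + 2)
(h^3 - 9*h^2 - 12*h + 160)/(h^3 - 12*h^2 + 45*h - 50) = (h^2 - 4*h - 32)/(h^2 - 7*h + 10)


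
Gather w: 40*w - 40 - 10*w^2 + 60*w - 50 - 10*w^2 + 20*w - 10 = -20*w^2 + 120*w - 100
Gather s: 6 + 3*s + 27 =3*s + 33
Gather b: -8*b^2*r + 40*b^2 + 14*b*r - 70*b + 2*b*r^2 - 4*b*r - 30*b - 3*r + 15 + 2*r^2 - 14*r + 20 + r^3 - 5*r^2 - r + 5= b^2*(40 - 8*r) + b*(2*r^2 + 10*r - 100) + r^3 - 3*r^2 - 18*r + 40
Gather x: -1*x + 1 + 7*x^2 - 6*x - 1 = 7*x^2 - 7*x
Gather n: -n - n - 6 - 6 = -2*n - 12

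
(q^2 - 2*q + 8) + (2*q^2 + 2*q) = 3*q^2 + 8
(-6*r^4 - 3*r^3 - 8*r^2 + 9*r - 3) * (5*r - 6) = -30*r^5 + 21*r^4 - 22*r^3 + 93*r^2 - 69*r + 18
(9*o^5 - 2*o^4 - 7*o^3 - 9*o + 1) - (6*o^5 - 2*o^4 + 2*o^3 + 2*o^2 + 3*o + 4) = 3*o^5 - 9*o^3 - 2*o^2 - 12*o - 3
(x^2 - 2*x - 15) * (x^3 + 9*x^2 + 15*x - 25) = x^5 + 7*x^4 - 18*x^3 - 190*x^2 - 175*x + 375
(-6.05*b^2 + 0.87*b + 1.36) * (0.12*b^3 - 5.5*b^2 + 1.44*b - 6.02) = -0.726*b^5 + 33.3794*b^4 - 13.3338*b^3 + 30.1938*b^2 - 3.279*b - 8.1872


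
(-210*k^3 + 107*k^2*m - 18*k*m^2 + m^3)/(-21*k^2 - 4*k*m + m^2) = (30*k^2 - 11*k*m + m^2)/(3*k + m)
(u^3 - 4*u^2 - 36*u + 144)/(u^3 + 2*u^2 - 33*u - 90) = (u^2 + 2*u - 24)/(u^2 + 8*u + 15)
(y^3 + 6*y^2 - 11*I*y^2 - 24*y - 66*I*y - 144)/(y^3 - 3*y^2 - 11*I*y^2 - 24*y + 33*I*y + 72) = (y + 6)/(y - 3)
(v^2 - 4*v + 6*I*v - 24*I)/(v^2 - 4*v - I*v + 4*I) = (v + 6*I)/(v - I)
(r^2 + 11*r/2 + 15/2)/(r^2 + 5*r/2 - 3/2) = (2*r + 5)/(2*r - 1)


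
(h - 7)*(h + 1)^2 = h^3 - 5*h^2 - 13*h - 7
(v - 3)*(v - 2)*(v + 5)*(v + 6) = v^4 + 6*v^3 - 19*v^2 - 84*v + 180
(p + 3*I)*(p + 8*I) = p^2 + 11*I*p - 24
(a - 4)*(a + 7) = a^2 + 3*a - 28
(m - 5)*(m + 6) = m^2 + m - 30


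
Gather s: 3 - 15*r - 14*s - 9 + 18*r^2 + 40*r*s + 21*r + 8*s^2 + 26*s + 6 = 18*r^2 + 6*r + 8*s^2 + s*(40*r + 12)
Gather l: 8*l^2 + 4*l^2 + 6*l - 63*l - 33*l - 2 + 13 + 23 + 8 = 12*l^2 - 90*l + 42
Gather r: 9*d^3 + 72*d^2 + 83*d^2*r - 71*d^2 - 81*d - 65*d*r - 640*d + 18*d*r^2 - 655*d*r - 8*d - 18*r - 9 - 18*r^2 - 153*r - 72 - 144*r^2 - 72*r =9*d^3 + d^2 - 729*d + r^2*(18*d - 162) + r*(83*d^2 - 720*d - 243) - 81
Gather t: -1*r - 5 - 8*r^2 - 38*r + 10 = -8*r^2 - 39*r + 5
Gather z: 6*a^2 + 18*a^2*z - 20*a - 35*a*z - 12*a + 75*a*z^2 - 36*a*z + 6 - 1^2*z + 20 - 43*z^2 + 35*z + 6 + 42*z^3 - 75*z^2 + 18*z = 6*a^2 - 32*a + 42*z^3 + z^2*(75*a - 118) + z*(18*a^2 - 71*a + 52) + 32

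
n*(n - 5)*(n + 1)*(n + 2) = n^4 - 2*n^3 - 13*n^2 - 10*n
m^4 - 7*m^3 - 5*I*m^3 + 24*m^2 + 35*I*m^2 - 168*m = m*(m - 7)*(m - 8*I)*(m + 3*I)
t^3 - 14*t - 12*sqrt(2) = (t - 3*sqrt(2))*(t + sqrt(2))*(t + 2*sqrt(2))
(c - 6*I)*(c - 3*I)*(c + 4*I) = c^3 - 5*I*c^2 + 18*c - 72*I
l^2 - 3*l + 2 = (l - 2)*(l - 1)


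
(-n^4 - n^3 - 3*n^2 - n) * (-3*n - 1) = 3*n^5 + 4*n^4 + 10*n^3 + 6*n^2 + n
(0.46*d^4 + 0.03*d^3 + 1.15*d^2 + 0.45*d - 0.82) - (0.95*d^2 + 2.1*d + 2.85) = 0.46*d^4 + 0.03*d^3 + 0.2*d^2 - 1.65*d - 3.67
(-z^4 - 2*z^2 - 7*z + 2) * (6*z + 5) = -6*z^5 - 5*z^4 - 12*z^3 - 52*z^2 - 23*z + 10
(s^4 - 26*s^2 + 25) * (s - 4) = s^5 - 4*s^4 - 26*s^3 + 104*s^2 + 25*s - 100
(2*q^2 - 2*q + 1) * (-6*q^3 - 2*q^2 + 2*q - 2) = -12*q^5 + 8*q^4 + 2*q^3 - 10*q^2 + 6*q - 2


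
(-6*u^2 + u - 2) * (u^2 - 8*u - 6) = -6*u^4 + 49*u^3 + 26*u^2 + 10*u + 12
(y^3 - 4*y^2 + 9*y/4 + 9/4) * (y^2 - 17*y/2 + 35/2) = y^5 - 25*y^4/2 + 215*y^3/4 - 695*y^2/8 + 81*y/4 + 315/8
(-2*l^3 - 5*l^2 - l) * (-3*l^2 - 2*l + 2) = 6*l^5 + 19*l^4 + 9*l^3 - 8*l^2 - 2*l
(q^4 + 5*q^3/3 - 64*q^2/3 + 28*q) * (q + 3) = q^5 + 14*q^4/3 - 49*q^3/3 - 36*q^2 + 84*q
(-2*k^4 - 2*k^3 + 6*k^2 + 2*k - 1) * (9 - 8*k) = 16*k^5 - 2*k^4 - 66*k^3 + 38*k^2 + 26*k - 9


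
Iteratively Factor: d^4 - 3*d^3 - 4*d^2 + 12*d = (d - 2)*(d^3 - d^2 - 6*d) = (d - 2)*(d + 2)*(d^2 - 3*d) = d*(d - 2)*(d + 2)*(d - 3)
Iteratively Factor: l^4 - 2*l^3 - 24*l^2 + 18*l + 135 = (l - 3)*(l^3 + l^2 - 21*l - 45) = (l - 3)*(l + 3)*(l^2 - 2*l - 15) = (l - 3)*(l + 3)^2*(l - 5)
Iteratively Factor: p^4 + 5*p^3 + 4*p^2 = (p + 4)*(p^3 + p^2) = p*(p + 4)*(p^2 + p) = p^2*(p + 4)*(p + 1)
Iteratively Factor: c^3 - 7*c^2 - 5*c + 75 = (c - 5)*(c^2 - 2*c - 15) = (c - 5)*(c + 3)*(c - 5)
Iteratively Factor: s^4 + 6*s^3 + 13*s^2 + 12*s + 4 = (s + 2)*(s^3 + 4*s^2 + 5*s + 2) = (s + 1)*(s + 2)*(s^2 + 3*s + 2) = (s + 1)*(s + 2)^2*(s + 1)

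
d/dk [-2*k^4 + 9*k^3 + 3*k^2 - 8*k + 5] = -8*k^3 + 27*k^2 + 6*k - 8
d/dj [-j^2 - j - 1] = -2*j - 1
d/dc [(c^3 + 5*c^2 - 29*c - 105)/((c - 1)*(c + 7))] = (c^2 - 2*c + 17)/(c^2 - 2*c + 1)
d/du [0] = 0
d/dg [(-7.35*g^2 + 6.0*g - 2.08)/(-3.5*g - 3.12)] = (25.725*g^2 + 45.864*g - 26.0)/(12.25*g^2 + 21.84*g + 9.7344)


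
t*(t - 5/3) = t^2 - 5*t/3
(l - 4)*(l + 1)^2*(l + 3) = l^4 + l^3 - 13*l^2 - 25*l - 12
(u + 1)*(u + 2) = u^2 + 3*u + 2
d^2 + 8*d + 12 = (d + 2)*(d + 6)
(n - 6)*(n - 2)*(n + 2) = n^3 - 6*n^2 - 4*n + 24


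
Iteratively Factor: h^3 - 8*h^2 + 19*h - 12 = (h - 1)*(h^2 - 7*h + 12) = (h - 4)*(h - 1)*(h - 3)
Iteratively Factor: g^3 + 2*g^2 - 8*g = (g)*(g^2 + 2*g - 8) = g*(g + 4)*(g - 2)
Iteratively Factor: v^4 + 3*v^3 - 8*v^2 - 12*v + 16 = (v + 4)*(v^3 - v^2 - 4*v + 4) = (v + 2)*(v + 4)*(v^2 - 3*v + 2) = (v - 1)*(v + 2)*(v + 4)*(v - 2)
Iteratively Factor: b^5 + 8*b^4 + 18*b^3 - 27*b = (b - 1)*(b^4 + 9*b^3 + 27*b^2 + 27*b) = (b - 1)*(b + 3)*(b^3 + 6*b^2 + 9*b) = (b - 1)*(b + 3)^2*(b^2 + 3*b) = (b - 1)*(b + 3)^3*(b)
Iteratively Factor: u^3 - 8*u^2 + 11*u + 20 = (u - 5)*(u^2 - 3*u - 4) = (u - 5)*(u + 1)*(u - 4)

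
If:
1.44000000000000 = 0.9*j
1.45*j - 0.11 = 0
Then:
No Solution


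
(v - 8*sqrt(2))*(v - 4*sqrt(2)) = v^2 - 12*sqrt(2)*v + 64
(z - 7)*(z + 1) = z^2 - 6*z - 7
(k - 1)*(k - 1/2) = k^2 - 3*k/2 + 1/2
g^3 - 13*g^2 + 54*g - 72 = (g - 6)*(g - 4)*(g - 3)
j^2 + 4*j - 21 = (j - 3)*(j + 7)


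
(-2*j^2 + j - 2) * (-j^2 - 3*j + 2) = 2*j^4 + 5*j^3 - 5*j^2 + 8*j - 4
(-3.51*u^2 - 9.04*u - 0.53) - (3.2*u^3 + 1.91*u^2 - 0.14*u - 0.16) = -3.2*u^3 - 5.42*u^2 - 8.9*u - 0.37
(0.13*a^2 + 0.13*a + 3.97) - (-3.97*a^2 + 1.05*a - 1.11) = 4.1*a^2 - 0.92*a + 5.08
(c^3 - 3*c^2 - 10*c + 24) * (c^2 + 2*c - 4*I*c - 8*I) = c^5 - c^4 - 4*I*c^4 - 16*c^3 + 4*I*c^3 + 4*c^2 + 64*I*c^2 + 48*c - 16*I*c - 192*I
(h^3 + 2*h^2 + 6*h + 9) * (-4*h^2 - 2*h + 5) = -4*h^5 - 10*h^4 - 23*h^3 - 38*h^2 + 12*h + 45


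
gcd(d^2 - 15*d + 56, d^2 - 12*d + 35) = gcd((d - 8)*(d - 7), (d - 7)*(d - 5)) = d - 7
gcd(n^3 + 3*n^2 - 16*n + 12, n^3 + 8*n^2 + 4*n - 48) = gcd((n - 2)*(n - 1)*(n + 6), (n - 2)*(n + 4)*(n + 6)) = n^2 + 4*n - 12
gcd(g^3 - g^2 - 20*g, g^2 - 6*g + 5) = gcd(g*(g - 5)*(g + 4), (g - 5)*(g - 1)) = g - 5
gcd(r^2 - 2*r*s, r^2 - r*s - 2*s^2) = r - 2*s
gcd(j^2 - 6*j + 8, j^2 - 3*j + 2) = j - 2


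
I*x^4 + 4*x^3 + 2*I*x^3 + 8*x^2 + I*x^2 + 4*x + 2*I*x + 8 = (x + 2)*(x - 4*I)*(x + I)*(I*x + 1)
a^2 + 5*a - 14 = (a - 2)*(a + 7)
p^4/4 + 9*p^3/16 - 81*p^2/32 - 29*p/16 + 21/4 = (p/4 + 1)*(p - 2)*(p - 3/2)*(p + 7/4)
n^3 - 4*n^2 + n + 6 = (n - 3)*(n - 2)*(n + 1)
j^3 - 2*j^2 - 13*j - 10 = (j - 5)*(j + 1)*(j + 2)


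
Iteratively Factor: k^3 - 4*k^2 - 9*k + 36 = (k - 4)*(k^2 - 9) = (k - 4)*(k - 3)*(k + 3)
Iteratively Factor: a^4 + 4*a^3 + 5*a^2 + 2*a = (a + 1)*(a^3 + 3*a^2 + 2*a) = (a + 1)^2*(a^2 + 2*a) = (a + 1)^2*(a + 2)*(a)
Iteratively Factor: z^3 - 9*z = (z)*(z^2 - 9) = z*(z + 3)*(z - 3)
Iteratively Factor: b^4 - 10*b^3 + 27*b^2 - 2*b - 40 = (b - 5)*(b^3 - 5*b^2 + 2*b + 8) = (b - 5)*(b - 2)*(b^2 - 3*b - 4) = (b - 5)*(b - 4)*(b - 2)*(b + 1)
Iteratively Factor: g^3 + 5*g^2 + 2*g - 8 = (g + 2)*(g^2 + 3*g - 4) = (g + 2)*(g + 4)*(g - 1)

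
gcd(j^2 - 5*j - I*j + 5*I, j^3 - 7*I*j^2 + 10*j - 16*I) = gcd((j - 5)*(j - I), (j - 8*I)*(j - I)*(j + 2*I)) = j - I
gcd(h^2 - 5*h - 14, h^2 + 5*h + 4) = 1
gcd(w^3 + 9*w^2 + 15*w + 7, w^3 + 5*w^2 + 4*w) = w + 1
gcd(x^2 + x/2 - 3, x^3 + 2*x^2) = x + 2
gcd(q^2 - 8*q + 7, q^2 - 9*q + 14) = q - 7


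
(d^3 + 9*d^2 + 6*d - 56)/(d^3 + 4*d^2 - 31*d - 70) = (d^2 + 2*d - 8)/(d^2 - 3*d - 10)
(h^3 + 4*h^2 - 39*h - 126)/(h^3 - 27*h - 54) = (h + 7)/(h + 3)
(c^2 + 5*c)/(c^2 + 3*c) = (c + 5)/(c + 3)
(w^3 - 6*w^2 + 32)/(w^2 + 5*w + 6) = (w^2 - 8*w + 16)/(w + 3)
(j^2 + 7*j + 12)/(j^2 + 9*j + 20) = (j + 3)/(j + 5)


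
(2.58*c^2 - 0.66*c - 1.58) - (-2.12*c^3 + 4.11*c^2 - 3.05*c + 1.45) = 2.12*c^3 - 1.53*c^2 + 2.39*c - 3.03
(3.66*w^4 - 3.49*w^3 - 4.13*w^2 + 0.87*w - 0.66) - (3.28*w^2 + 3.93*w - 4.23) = 3.66*w^4 - 3.49*w^3 - 7.41*w^2 - 3.06*w + 3.57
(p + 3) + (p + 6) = 2*p + 9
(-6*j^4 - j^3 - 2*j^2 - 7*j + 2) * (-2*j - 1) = 12*j^5 + 8*j^4 + 5*j^3 + 16*j^2 + 3*j - 2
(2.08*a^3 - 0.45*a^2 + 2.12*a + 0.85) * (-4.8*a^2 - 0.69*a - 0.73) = -9.984*a^5 + 0.7248*a^4 - 11.3839*a^3 - 5.2143*a^2 - 2.1341*a - 0.6205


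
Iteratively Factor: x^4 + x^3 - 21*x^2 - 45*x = (x + 3)*(x^3 - 2*x^2 - 15*x) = x*(x + 3)*(x^2 - 2*x - 15) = x*(x - 5)*(x + 3)*(x + 3)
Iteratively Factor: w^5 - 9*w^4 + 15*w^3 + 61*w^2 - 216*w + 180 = (w + 3)*(w^4 - 12*w^3 + 51*w^2 - 92*w + 60) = (w - 2)*(w + 3)*(w^3 - 10*w^2 + 31*w - 30) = (w - 3)*(w - 2)*(w + 3)*(w^2 - 7*w + 10) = (w - 5)*(w - 3)*(w - 2)*(w + 3)*(w - 2)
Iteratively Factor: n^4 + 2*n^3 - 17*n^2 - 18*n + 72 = (n + 4)*(n^3 - 2*n^2 - 9*n + 18) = (n - 3)*(n + 4)*(n^2 + n - 6) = (n - 3)*(n - 2)*(n + 4)*(n + 3)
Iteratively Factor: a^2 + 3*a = (a + 3)*(a)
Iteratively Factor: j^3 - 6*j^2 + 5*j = (j - 1)*(j^2 - 5*j) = j*(j - 1)*(j - 5)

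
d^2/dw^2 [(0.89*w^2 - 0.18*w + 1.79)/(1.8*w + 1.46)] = (1.77635683940025e-15*w + 16.339528)/(5.832*w^3 + 14.1912*w^2 + 11.51064*w + 3.112136)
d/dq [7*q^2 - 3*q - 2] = 14*q - 3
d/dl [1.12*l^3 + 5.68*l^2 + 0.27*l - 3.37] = 3.36*l^2 + 11.36*l + 0.27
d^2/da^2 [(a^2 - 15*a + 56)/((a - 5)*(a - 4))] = 12*(-a^3 + 18*a^2 - 102*a + 186)/(a^6 - 27*a^5 + 303*a^4 - 1809*a^3 + 6060*a^2 - 10800*a + 8000)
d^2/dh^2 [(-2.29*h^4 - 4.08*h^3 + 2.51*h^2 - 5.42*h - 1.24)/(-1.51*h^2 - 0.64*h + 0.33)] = (10.442858*h^6 + 13.278336*h^5 - 1.21873800000002*h^4 + 29.237708*h^3 + 7.28194199999999*h^2 + 26.060604*h + 3.994322)/(3.442951*h^6 + 4.377792*h^5 - 0.401811*h^4 - 1.651328*h^3 + 0.087813*h^2 + 0.209088*h - 0.035937)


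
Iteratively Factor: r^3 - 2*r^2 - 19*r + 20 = (r - 1)*(r^2 - r - 20) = (r - 1)*(r + 4)*(r - 5)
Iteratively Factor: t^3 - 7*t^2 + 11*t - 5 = (t - 1)*(t^2 - 6*t + 5) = (t - 5)*(t - 1)*(t - 1)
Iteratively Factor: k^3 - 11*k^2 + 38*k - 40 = (k - 2)*(k^2 - 9*k + 20) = (k - 4)*(k - 2)*(k - 5)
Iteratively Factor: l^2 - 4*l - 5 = (l + 1)*(l - 5)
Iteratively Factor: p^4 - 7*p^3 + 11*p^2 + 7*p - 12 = (p - 3)*(p^3 - 4*p^2 - p + 4) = (p - 3)*(p - 1)*(p^2 - 3*p - 4) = (p - 3)*(p - 1)*(p + 1)*(p - 4)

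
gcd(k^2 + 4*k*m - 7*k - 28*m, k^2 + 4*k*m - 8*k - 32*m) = k + 4*m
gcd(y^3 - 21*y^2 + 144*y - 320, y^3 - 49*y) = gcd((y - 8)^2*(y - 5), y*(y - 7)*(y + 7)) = 1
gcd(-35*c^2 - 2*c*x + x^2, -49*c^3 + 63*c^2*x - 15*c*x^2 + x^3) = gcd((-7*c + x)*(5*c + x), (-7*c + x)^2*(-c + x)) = -7*c + x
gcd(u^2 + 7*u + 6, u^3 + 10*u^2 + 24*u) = u + 6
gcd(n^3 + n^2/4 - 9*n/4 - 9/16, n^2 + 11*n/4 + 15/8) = n + 3/2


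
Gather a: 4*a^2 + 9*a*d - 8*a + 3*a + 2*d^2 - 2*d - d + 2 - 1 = 4*a^2 + a*(9*d - 5) + 2*d^2 - 3*d + 1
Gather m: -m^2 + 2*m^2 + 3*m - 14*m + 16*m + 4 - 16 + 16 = m^2 + 5*m + 4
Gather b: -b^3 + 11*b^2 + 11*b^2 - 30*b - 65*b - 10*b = -b^3 + 22*b^2 - 105*b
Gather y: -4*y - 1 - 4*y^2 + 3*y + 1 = -4*y^2 - y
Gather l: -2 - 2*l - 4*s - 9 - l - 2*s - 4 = -3*l - 6*s - 15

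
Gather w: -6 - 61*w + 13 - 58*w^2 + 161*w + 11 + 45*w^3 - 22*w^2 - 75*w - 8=45*w^3 - 80*w^2 + 25*w + 10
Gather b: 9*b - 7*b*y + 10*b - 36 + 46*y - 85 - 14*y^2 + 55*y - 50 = b*(19 - 7*y) - 14*y^2 + 101*y - 171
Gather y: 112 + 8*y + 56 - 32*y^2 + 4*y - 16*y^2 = -48*y^2 + 12*y + 168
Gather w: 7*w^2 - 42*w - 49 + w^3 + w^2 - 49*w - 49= w^3 + 8*w^2 - 91*w - 98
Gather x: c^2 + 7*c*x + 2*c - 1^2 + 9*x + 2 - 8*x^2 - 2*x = c^2 + 2*c - 8*x^2 + x*(7*c + 7) + 1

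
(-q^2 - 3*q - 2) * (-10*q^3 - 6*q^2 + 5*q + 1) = 10*q^5 + 36*q^4 + 33*q^3 - 4*q^2 - 13*q - 2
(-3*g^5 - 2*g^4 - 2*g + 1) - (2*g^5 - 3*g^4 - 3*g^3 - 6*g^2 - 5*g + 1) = -5*g^5 + g^4 + 3*g^3 + 6*g^2 + 3*g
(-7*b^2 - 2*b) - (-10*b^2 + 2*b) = 3*b^2 - 4*b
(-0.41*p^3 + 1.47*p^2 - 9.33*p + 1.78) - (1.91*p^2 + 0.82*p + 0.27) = -0.41*p^3 - 0.44*p^2 - 10.15*p + 1.51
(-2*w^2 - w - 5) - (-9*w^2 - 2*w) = 7*w^2 + w - 5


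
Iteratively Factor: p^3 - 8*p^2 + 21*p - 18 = (p - 2)*(p^2 - 6*p + 9) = (p - 3)*(p - 2)*(p - 3)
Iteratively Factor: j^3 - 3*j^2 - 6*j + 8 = (j - 1)*(j^2 - 2*j - 8) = (j - 1)*(j + 2)*(j - 4)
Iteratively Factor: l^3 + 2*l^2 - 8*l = (l - 2)*(l^2 + 4*l) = (l - 2)*(l + 4)*(l)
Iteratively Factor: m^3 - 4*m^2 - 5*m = (m)*(m^2 - 4*m - 5) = m*(m - 5)*(m + 1)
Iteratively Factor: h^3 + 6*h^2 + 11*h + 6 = (h + 2)*(h^2 + 4*h + 3) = (h + 1)*(h + 2)*(h + 3)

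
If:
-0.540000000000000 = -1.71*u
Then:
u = 0.32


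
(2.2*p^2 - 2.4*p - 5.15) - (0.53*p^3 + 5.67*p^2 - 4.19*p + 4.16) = -0.53*p^3 - 3.47*p^2 + 1.79*p - 9.31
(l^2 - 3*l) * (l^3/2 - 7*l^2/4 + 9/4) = l^5/2 - 13*l^4/4 + 21*l^3/4 + 9*l^2/4 - 27*l/4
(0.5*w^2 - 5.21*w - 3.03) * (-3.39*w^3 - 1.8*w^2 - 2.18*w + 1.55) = -1.695*w^5 + 16.7619*w^4 + 18.5597*w^3 + 17.5868*w^2 - 1.4701*w - 4.6965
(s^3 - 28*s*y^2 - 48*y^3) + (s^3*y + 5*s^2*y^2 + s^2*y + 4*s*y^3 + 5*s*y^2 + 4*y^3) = s^3*y + s^3 + 5*s^2*y^2 + s^2*y + 4*s*y^3 - 23*s*y^2 - 44*y^3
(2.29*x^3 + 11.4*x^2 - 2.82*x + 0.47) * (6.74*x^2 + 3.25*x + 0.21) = 15.4346*x^5 + 84.2785*x^4 + 18.5241*x^3 - 3.6032*x^2 + 0.9353*x + 0.0987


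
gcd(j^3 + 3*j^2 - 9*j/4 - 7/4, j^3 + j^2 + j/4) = j + 1/2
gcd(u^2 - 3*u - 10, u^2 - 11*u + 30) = u - 5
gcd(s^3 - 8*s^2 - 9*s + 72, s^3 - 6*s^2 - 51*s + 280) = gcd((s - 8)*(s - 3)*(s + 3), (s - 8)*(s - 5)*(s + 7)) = s - 8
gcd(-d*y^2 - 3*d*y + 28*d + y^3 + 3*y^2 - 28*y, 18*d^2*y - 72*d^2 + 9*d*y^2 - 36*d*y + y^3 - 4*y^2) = y - 4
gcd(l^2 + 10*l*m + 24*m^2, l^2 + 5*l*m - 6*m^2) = l + 6*m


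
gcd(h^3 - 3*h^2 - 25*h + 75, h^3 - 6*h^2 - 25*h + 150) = h^2 - 25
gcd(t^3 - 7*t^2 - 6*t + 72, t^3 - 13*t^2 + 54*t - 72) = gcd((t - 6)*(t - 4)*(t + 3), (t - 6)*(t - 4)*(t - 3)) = t^2 - 10*t + 24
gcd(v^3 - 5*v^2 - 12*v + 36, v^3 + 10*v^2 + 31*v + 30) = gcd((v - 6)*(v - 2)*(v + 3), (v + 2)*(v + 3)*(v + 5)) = v + 3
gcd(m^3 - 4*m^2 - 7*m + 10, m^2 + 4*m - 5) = m - 1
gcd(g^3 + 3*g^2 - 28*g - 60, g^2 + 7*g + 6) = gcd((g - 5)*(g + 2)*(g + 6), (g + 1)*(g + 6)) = g + 6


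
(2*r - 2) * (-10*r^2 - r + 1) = -20*r^3 + 18*r^2 + 4*r - 2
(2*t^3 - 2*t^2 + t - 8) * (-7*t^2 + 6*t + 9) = -14*t^5 + 26*t^4 - t^3 + 44*t^2 - 39*t - 72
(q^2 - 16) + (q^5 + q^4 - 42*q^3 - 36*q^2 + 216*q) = q^5 + q^4 - 42*q^3 - 35*q^2 + 216*q - 16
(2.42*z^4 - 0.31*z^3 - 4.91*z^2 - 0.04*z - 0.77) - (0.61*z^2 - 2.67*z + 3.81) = 2.42*z^4 - 0.31*z^3 - 5.52*z^2 + 2.63*z - 4.58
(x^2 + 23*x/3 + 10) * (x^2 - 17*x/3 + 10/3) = x^4 + 2*x^3 - 271*x^2/9 - 280*x/9 + 100/3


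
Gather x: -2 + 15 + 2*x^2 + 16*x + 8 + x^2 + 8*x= 3*x^2 + 24*x + 21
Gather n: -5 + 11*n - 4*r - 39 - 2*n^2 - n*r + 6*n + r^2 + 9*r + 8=-2*n^2 + n*(17 - r) + r^2 + 5*r - 36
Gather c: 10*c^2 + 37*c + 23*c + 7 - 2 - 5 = 10*c^2 + 60*c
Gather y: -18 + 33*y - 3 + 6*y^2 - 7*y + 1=6*y^2 + 26*y - 20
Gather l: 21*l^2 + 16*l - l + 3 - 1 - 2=21*l^2 + 15*l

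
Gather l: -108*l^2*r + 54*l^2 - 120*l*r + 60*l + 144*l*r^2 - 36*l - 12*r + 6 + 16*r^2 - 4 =l^2*(54 - 108*r) + l*(144*r^2 - 120*r + 24) + 16*r^2 - 12*r + 2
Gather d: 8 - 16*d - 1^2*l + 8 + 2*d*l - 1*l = d*(2*l - 16) - 2*l + 16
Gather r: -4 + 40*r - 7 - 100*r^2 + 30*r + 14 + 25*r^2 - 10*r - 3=-75*r^2 + 60*r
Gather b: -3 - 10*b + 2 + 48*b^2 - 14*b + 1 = 48*b^2 - 24*b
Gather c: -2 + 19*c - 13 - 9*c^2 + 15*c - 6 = -9*c^2 + 34*c - 21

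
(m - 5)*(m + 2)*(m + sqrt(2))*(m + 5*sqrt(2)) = m^4 - 3*m^3 + 6*sqrt(2)*m^3 - 18*sqrt(2)*m^2 - 60*sqrt(2)*m - 30*m - 100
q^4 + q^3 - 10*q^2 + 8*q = q*(q - 2)*(q - 1)*(q + 4)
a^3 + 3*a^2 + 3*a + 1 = (a + 1)^3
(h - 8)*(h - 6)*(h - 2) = h^3 - 16*h^2 + 76*h - 96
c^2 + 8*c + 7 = (c + 1)*(c + 7)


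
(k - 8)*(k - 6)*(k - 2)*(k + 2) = k^4 - 14*k^3 + 44*k^2 + 56*k - 192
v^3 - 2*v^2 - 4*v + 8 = (v - 2)^2*(v + 2)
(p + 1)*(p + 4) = p^2 + 5*p + 4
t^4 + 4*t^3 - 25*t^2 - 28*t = t*(t - 4)*(t + 1)*(t + 7)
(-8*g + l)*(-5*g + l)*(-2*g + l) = -80*g^3 + 66*g^2*l - 15*g*l^2 + l^3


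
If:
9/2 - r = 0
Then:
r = 9/2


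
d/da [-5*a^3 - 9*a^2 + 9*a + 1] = -15*a^2 - 18*a + 9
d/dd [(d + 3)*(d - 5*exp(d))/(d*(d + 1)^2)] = (-5*d^3*exp(d) - d^3 - 10*d^2*exp(d) - 5*d^2 + 30*d*exp(d) + 15*exp(d))/(d^2*(d^3 + 3*d^2 + 3*d + 1))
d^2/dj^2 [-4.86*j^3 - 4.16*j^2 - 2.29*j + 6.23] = -29.16*j - 8.32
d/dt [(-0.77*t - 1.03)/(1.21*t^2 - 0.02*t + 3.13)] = (0.9317*t^2 + 2.4926*t - 2.4307)/(1.4641*t^4 - 0.0484*t^3 + 7.575*t^2 - 0.1252*t + 9.7969)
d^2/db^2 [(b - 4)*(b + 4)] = 2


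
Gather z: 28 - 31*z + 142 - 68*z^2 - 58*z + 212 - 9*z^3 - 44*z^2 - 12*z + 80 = -9*z^3 - 112*z^2 - 101*z + 462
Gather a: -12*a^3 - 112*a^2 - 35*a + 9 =-12*a^3 - 112*a^2 - 35*a + 9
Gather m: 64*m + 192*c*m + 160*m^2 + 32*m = 160*m^2 + m*(192*c + 96)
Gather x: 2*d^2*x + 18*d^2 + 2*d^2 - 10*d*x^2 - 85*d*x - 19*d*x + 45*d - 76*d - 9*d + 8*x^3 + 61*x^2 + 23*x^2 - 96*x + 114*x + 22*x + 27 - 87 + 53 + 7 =20*d^2 - 40*d + 8*x^3 + x^2*(84 - 10*d) + x*(2*d^2 - 104*d + 40)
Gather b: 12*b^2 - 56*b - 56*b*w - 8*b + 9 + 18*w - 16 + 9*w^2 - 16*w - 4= 12*b^2 + b*(-56*w - 64) + 9*w^2 + 2*w - 11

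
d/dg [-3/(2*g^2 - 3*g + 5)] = 3*(4*g - 3)/(2*g^2 - 3*g + 5)^2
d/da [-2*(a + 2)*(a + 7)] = -4*a - 18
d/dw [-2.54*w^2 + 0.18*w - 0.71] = 0.18 - 5.08*w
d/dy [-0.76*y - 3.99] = -0.760000000000000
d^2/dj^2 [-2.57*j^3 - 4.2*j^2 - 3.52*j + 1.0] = -15.42*j - 8.4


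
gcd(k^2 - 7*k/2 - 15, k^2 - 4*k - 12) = k - 6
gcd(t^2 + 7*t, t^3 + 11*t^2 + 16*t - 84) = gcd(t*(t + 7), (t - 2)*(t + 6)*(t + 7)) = t + 7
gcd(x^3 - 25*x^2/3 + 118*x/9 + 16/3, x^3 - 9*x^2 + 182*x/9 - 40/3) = x - 6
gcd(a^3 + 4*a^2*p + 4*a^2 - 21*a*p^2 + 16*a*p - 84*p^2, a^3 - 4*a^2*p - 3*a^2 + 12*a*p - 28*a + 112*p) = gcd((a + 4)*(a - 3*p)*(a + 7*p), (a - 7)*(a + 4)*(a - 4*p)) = a + 4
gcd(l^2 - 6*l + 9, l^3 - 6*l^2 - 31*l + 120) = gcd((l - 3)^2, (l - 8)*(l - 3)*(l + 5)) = l - 3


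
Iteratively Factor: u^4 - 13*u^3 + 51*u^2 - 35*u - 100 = (u - 5)*(u^3 - 8*u^2 + 11*u + 20) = (u - 5)*(u + 1)*(u^2 - 9*u + 20) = (u - 5)*(u - 4)*(u + 1)*(u - 5)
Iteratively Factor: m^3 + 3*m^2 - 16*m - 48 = (m - 4)*(m^2 + 7*m + 12) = (m - 4)*(m + 3)*(m + 4)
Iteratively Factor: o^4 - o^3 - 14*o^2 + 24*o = (o)*(o^3 - o^2 - 14*o + 24) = o*(o - 3)*(o^2 + 2*o - 8) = o*(o - 3)*(o + 4)*(o - 2)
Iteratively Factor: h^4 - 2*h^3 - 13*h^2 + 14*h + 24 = (h + 3)*(h^3 - 5*h^2 + 2*h + 8) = (h + 1)*(h + 3)*(h^2 - 6*h + 8) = (h - 4)*(h + 1)*(h + 3)*(h - 2)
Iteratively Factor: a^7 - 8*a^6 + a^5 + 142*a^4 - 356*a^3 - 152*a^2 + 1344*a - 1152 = (a + 4)*(a^6 - 12*a^5 + 49*a^4 - 54*a^3 - 140*a^2 + 408*a - 288) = (a - 4)*(a + 4)*(a^5 - 8*a^4 + 17*a^3 + 14*a^2 - 84*a + 72) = (a - 4)*(a - 3)*(a + 4)*(a^4 - 5*a^3 + 2*a^2 + 20*a - 24) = (a - 4)*(a - 3)*(a - 2)*(a + 4)*(a^3 - 3*a^2 - 4*a + 12) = (a - 4)*(a - 3)*(a - 2)^2*(a + 4)*(a^2 - a - 6) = (a - 4)*(a - 3)*(a - 2)^2*(a + 2)*(a + 4)*(a - 3)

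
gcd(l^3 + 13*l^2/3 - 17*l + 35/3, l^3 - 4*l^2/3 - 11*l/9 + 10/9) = l - 5/3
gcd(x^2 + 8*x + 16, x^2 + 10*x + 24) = x + 4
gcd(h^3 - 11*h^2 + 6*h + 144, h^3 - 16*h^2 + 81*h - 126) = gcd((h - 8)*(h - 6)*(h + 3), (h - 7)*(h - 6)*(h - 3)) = h - 6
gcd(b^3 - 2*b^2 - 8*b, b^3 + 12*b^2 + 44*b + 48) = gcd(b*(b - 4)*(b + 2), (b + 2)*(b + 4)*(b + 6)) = b + 2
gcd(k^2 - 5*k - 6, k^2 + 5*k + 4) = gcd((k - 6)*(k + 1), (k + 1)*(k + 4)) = k + 1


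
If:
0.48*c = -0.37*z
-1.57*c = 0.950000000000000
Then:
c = -0.61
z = 0.78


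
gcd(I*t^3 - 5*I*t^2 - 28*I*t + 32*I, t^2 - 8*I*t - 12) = 1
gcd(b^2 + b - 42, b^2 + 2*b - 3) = 1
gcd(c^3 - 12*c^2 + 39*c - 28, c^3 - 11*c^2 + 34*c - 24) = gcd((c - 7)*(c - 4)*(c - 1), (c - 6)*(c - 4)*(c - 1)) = c^2 - 5*c + 4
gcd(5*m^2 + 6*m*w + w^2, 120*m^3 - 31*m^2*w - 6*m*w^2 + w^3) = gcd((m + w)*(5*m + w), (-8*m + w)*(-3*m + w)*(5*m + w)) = 5*m + w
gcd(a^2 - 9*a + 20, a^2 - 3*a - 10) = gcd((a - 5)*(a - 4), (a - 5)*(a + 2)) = a - 5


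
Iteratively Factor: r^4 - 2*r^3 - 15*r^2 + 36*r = (r + 4)*(r^3 - 6*r^2 + 9*r) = (r - 3)*(r + 4)*(r^2 - 3*r) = r*(r - 3)*(r + 4)*(r - 3)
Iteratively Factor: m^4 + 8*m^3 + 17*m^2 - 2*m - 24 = (m - 1)*(m^3 + 9*m^2 + 26*m + 24) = (m - 1)*(m + 2)*(m^2 + 7*m + 12) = (m - 1)*(m + 2)*(m + 4)*(m + 3)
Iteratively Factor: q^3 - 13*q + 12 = (q - 3)*(q^2 + 3*q - 4) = (q - 3)*(q - 1)*(q + 4)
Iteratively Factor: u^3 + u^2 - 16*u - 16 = (u - 4)*(u^2 + 5*u + 4) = (u - 4)*(u + 1)*(u + 4)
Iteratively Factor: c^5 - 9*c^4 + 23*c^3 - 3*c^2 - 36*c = (c - 3)*(c^4 - 6*c^3 + 5*c^2 + 12*c) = (c - 3)^2*(c^3 - 3*c^2 - 4*c) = (c - 3)^2*(c + 1)*(c^2 - 4*c) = c*(c - 3)^2*(c + 1)*(c - 4)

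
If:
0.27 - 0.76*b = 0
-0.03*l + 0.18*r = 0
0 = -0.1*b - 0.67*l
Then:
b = 0.36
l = -0.05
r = -0.01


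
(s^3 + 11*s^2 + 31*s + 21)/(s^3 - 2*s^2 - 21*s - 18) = (s + 7)/(s - 6)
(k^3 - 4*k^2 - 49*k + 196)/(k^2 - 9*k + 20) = (k^2 - 49)/(k - 5)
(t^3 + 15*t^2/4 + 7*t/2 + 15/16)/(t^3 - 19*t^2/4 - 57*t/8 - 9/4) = (t + 5/2)/(t - 6)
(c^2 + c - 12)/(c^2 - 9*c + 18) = (c + 4)/(c - 6)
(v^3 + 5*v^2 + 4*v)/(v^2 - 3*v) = (v^2 + 5*v + 4)/(v - 3)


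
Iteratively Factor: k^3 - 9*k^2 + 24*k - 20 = (k - 2)*(k^2 - 7*k + 10) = (k - 2)^2*(k - 5)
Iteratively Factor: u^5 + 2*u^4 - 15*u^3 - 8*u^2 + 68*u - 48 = (u - 1)*(u^4 + 3*u^3 - 12*u^2 - 20*u + 48) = (u - 2)*(u - 1)*(u^3 + 5*u^2 - 2*u - 24) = (u - 2)*(u - 1)*(u + 4)*(u^2 + u - 6) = (u - 2)^2*(u - 1)*(u + 4)*(u + 3)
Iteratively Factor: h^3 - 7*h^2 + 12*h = (h - 3)*(h^2 - 4*h) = h*(h - 3)*(h - 4)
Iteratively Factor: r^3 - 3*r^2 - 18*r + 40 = (r - 5)*(r^2 + 2*r - 8) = (r - 5)*(r + 4)*(r - 2)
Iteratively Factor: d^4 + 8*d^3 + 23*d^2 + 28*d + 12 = (d + 2)*(d^3 + 6*d^2 + 11*d + 6) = (d + 1)*(d + 2)*(d^2 + 5*d + 6) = (d + 1)*(d + 2)^2*(d + 3)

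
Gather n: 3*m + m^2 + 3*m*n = m^2 + 3*m*n + 3*m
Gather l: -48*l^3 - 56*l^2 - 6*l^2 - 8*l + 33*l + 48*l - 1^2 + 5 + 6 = -48*l^3 - 62*l^2 + 73*l + 10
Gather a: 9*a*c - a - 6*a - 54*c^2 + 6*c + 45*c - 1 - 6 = a*(9*c - 7) - 54*c^2 + 51*c - 7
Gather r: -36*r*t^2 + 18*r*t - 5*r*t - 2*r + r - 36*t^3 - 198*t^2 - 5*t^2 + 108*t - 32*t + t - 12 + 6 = r*(-36*t^2 + 13*t - 1) - 36*t^3 - 203*t^2 + 77*t - 6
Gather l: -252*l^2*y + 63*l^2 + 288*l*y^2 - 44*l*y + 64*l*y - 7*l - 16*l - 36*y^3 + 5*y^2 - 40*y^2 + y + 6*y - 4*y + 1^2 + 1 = l^2*(63 - 252*y) + l*(288*y^2 + 20*y - 23) - 36*y^3 - 35*y^2 + 3*y + 2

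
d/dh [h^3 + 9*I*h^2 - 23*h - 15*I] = 3*h^2 + 18*I*h - 23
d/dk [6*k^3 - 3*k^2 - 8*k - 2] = 18*k^2 - 6*k - 8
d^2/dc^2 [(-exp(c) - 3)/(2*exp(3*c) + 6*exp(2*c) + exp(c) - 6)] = (-16*exp(6*c) - 144*exp(5*c) - 424*exp(4*c) - 594*exp(3*c) - 594*exp(2*c) - 441*exp(c) - 54)*exp(c)/(8*exp(9*c) + 72*exp(8*c) + 228*exp(7*c) + 216*exp(6*c) - 318*exp(5*c) - 702*exp(4*c) + exp(3*c) + 630*exp(2*c) + 108*exp(c) - 216)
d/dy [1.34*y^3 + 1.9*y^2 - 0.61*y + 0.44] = 4.02*y^2 + 3.8*y - 0.61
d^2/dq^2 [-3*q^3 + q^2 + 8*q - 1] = 2 - 18*q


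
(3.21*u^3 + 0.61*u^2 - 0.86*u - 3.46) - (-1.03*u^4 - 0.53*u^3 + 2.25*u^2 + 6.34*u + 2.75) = 1.03*u^4 + 3.74*u^3 - 1.64*u^2 - 7.2*u - 6.21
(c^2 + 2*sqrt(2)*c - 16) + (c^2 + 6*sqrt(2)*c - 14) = 2*c^2 + 8*sqrt(2)*c - 30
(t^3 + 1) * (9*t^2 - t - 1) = 9*t^5 - t^4 - t^3 + 9*t^2 - t - 1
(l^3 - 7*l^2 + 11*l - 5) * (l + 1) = l^4 - 6*l^3 + 4*l^2 + 6*l - 5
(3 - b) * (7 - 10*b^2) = 10*b^3 - 30*b^2 - 7*b + 21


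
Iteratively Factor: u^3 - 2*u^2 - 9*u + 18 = (u - 2)*(u^2 - 9) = (u - 2)*(u + 3)*(u - 3)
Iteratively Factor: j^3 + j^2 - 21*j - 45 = (j + 3)*(j^2 - 2*j - 15) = (j - 5)*(j + 3)*(j + 3)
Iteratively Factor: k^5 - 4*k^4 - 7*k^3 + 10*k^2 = (k)*(k^4 - 4*k^3 - 7*k^2 + 10*k) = k*(k + 2)*(k^3 - 6*k^2 + 5*k) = k*(k - 1)*(k + 2)*(k^2 - 5*k) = k^2*(k - 1)*(k + 2)*(k - 5)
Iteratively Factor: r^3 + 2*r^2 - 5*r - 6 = (r + 3)*(r^2 - r - 2) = (r - 2)*(r + 3)*(r + 1)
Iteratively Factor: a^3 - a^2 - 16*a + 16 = (a - 1)*(a^2 - 16) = (a - 4)*(a - 1)*(a + 4)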